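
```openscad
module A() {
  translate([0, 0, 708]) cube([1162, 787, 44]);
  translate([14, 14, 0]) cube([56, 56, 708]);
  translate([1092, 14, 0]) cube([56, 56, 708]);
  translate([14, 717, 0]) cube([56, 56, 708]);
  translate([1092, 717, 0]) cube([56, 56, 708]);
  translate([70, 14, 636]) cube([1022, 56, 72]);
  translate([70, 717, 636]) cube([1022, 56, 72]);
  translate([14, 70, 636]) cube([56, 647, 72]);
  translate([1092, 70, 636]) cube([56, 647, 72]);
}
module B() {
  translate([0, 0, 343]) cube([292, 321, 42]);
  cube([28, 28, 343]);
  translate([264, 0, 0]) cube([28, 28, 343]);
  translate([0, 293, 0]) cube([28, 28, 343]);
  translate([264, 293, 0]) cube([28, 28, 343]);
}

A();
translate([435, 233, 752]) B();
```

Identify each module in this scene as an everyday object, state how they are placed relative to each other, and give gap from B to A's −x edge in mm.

A is a table. B is a stool. The stool is on top of the table, centred. The gap from the stool to the table's −x edge is 435 mm.

The stool's min-x is at 435; the table's min-x is 0; gap = 435 mm.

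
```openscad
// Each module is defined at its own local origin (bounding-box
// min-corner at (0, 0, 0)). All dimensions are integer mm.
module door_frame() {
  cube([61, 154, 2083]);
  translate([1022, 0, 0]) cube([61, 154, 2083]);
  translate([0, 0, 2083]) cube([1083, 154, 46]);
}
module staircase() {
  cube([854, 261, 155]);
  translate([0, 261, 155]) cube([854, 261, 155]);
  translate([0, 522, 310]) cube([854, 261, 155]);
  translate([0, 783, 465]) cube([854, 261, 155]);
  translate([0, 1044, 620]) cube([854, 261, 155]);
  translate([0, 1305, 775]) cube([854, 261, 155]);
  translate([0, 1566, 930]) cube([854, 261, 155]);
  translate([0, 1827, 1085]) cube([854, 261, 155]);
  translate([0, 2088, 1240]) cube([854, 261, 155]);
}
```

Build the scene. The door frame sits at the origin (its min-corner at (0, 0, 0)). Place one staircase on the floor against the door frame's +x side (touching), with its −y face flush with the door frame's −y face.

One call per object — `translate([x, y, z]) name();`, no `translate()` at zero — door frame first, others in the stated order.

door_frame();
translate([1083, 0, 0]) staircase();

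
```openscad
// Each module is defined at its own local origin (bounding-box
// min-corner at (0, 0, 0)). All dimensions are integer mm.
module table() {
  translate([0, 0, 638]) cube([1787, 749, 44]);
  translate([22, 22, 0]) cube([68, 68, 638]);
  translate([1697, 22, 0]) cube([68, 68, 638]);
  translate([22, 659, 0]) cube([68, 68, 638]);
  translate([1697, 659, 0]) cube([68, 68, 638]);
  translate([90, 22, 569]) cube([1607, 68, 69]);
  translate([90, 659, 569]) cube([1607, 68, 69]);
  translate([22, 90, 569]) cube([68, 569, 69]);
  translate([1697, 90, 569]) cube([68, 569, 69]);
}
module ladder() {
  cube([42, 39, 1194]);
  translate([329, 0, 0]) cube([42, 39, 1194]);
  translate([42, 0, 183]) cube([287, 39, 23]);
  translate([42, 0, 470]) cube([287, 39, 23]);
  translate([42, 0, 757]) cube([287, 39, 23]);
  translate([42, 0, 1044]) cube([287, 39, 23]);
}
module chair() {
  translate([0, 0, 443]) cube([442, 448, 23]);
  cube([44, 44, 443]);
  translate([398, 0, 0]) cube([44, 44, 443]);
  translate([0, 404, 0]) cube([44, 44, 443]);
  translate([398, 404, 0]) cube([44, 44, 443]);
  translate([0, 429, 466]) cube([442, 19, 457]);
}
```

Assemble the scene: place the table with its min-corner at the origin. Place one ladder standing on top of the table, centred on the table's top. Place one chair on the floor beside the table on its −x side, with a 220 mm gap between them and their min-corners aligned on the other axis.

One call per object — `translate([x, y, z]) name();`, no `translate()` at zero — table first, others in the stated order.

table();
translate([708, 355, 682]) ladder();
translate([-662, 0, 0]) chair();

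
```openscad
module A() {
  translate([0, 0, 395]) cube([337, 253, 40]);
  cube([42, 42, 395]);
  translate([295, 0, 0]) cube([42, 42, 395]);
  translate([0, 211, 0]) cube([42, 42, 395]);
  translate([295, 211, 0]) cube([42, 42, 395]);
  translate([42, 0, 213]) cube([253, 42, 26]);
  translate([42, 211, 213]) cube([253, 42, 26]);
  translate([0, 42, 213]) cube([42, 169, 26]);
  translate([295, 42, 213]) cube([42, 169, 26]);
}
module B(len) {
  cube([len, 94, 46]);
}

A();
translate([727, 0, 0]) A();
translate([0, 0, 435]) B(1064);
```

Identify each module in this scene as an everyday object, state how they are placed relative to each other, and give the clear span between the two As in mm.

A is a stool. B is a beam. A beam spans the tops of two stools. The clear span between the two stools is 390 mm.

Second stool starts at x = 727; first ends at x = 337; clear span = 727 − 337 = 390 mm.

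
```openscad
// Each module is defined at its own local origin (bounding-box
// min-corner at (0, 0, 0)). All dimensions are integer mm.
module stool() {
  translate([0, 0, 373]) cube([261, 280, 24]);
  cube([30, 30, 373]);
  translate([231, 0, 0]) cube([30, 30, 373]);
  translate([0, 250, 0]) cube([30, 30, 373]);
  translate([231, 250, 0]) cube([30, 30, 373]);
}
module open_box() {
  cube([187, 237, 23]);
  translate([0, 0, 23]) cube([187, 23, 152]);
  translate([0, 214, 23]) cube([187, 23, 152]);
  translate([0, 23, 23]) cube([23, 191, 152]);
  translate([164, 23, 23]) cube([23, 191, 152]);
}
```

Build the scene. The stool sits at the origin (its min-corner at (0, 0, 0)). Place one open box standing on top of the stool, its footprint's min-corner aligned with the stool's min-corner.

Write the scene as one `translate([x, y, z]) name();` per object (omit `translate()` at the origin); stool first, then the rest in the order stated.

stool();
translate([0, 0, 397]) open_box();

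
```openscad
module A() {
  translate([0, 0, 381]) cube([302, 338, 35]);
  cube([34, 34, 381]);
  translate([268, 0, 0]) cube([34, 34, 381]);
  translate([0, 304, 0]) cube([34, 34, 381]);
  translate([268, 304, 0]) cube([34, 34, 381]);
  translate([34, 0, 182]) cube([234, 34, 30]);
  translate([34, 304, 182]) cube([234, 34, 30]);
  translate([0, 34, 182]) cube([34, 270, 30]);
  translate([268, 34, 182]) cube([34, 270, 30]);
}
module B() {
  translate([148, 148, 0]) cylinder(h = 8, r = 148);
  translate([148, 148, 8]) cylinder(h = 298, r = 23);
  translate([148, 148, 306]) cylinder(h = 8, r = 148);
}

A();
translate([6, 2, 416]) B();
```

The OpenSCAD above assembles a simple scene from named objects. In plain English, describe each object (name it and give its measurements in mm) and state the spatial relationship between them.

A is a simple wooden stool: a rectangular seat 302 mm (x) by 338 mm (y), 35 mm thick, top face at z = 416 mm, on four square legs, each 34×34 mm in cross-section. The legs rest on z = 0, each flush with a corner of the seat. Four stretchers, 34 mm wide and 30 mm tall, connect adjacent legs with their undersides at z = 182 mm, each running between the inner faces of the legs it joins and aligned with the legs' outer faces on the other axis.

B is a spool: two coaxial disc flanges of radius 148 mm and thickness 8 mm, joined by a core cylinder of radius 23 mm and height 298 mm. The lower flange rests on z = 0 and the three cylinders share a vertical axis.

The spool is on top of the stool.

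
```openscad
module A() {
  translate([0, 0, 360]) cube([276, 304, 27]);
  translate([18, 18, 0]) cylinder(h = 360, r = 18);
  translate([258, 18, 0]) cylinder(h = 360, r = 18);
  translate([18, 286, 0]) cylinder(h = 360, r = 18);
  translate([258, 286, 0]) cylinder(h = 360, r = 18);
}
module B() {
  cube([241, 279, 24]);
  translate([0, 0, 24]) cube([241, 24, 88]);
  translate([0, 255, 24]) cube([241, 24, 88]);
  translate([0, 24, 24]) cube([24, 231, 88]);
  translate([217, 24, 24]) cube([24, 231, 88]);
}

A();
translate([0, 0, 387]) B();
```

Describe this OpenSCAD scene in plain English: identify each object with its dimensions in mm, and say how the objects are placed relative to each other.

A is a four-legged stool. The seat is 276×304 mm, 27 mm thick, top at z = 387 mm. It stands on four round legs, each 36 mm in diameter, from z = 0 to the seat underside, each leg's axis is inset half a diameter from the nearest pair of seat edges (so the leg's bounding box is flush with the corner).

B is an open storage box with external size 241×279×112 mm and wall thickness 24 mm (the base is also 24 mm thick). The base covers the whole footprint; the four walls stand on the base, with the y-facing walls full-width and the x-facing walls fitting between their inner faces.

The open box is on top of the stool.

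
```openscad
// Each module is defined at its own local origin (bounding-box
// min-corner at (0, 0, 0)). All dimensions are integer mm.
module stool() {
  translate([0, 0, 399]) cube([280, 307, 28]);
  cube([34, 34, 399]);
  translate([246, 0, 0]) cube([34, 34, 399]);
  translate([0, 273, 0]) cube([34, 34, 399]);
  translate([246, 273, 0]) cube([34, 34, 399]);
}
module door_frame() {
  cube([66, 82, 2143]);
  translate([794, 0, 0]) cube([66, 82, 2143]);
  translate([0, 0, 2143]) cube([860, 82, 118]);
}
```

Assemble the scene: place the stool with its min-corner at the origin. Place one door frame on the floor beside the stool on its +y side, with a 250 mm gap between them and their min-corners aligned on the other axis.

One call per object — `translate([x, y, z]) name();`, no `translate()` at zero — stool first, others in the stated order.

stool();
translate([0, 557, 0]) door_frame();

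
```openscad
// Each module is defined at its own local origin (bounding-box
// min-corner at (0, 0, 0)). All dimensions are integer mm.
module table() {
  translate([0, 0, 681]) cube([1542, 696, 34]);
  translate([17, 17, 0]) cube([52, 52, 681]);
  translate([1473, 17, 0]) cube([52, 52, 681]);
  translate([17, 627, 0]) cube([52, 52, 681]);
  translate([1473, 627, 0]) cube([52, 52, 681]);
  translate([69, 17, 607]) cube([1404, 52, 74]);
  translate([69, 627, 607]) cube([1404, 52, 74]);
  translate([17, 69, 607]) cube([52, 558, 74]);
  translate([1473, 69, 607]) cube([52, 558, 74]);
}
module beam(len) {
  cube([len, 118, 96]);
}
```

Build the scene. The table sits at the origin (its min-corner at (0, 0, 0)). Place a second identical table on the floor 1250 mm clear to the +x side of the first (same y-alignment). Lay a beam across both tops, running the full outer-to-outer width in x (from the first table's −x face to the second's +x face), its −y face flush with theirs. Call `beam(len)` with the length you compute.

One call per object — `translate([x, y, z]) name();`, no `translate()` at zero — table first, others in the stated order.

table();
translate([2792, 0, 0]) table();
translate([0, 0, 715]) beam(4334);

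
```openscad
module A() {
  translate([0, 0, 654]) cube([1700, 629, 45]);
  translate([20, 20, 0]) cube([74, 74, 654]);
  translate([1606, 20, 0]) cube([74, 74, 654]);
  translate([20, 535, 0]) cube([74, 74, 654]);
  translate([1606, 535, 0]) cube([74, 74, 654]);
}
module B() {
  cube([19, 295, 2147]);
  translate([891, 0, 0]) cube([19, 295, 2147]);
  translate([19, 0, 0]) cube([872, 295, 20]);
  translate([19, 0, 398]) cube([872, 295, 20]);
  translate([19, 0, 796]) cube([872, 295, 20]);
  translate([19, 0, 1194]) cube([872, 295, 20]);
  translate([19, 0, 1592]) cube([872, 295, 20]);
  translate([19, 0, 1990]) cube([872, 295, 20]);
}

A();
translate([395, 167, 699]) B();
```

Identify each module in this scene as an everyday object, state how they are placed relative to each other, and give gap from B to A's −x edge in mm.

The bookshelf's min-x is at 395; the table's min-x is 0; gap = 395 mm.

A is a table. B is a bookshelf. The bookshelf is on top of the table, centred. The gap from the bookshelf to the table's −x edge is 395 mm.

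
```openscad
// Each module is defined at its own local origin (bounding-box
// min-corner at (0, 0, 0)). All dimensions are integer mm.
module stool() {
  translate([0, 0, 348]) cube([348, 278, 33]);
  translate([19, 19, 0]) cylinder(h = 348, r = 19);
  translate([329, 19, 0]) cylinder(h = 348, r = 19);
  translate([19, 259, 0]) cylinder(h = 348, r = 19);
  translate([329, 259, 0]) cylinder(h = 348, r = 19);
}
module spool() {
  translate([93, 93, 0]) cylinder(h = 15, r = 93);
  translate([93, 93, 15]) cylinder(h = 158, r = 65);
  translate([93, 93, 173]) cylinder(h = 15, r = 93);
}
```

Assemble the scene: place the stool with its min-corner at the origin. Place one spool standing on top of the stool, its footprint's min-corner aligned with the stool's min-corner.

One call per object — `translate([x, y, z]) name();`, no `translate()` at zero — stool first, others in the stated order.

stool();
translate([0, 0, 381]) spool();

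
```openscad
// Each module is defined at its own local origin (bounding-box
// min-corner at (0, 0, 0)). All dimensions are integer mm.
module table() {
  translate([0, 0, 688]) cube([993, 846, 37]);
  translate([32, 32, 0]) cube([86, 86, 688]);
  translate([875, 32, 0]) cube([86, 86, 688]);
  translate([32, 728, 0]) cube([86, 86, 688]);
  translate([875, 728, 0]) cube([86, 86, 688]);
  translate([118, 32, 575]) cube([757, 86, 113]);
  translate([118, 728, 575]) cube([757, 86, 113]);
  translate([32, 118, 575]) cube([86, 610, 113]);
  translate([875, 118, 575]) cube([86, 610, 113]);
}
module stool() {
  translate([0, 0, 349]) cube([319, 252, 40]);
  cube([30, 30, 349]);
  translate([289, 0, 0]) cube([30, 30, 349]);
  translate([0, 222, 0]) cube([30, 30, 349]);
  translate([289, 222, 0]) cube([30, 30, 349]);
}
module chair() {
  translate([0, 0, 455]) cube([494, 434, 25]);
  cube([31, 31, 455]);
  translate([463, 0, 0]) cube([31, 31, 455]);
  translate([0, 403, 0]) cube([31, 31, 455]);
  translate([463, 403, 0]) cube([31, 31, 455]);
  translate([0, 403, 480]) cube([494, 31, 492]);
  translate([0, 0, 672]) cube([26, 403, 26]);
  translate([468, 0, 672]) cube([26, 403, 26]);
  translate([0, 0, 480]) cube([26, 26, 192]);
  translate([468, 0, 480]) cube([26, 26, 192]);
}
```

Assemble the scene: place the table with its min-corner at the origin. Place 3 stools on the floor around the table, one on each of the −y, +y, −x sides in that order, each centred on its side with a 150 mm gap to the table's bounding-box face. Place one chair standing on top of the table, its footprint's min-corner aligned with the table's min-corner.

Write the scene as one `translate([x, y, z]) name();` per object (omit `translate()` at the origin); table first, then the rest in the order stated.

table();
translate([337, -402, 0]) stool();
translate([337, 996, 0]) stool();
translate([-469, 297, 0]) stool();
translate([0, 0, 725]) chair();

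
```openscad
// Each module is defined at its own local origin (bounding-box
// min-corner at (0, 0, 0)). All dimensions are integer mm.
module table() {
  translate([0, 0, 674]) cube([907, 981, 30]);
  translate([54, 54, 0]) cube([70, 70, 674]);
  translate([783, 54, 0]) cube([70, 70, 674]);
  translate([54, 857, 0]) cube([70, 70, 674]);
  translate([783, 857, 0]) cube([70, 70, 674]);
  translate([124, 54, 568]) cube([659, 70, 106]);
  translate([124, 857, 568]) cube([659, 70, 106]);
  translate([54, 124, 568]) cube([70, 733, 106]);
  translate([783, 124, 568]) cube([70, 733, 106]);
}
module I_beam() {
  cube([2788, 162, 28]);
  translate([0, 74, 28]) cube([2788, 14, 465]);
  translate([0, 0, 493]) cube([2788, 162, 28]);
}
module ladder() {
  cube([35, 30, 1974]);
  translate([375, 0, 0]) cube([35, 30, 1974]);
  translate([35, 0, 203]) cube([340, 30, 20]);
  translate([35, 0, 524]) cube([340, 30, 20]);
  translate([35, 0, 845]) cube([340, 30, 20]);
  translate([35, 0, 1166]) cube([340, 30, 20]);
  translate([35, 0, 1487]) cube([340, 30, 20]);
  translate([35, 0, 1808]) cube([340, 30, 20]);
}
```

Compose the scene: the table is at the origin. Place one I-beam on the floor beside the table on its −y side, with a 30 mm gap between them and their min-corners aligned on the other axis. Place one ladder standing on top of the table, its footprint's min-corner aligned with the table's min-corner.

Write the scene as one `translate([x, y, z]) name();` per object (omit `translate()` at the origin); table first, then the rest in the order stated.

table();
translate([0, -192, 0]) I_beam();
translate([0, 0, 704]) ladder();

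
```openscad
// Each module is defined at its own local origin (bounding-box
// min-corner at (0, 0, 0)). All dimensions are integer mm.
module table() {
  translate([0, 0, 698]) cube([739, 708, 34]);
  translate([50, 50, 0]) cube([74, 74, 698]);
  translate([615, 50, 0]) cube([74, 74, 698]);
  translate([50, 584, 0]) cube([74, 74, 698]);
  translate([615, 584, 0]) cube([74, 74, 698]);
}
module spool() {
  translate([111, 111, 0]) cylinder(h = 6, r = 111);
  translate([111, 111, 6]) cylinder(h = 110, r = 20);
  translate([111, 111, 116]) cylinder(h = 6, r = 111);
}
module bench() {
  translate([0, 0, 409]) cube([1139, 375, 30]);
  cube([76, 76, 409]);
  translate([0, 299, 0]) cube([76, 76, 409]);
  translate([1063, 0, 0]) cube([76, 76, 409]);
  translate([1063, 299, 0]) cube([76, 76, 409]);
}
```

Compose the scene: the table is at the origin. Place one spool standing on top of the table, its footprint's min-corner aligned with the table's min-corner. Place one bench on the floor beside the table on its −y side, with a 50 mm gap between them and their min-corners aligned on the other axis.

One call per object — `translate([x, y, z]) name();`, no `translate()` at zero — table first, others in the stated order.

table();
translate([0, 0, 732]) spool();
translate([0, -425, 0]) bench();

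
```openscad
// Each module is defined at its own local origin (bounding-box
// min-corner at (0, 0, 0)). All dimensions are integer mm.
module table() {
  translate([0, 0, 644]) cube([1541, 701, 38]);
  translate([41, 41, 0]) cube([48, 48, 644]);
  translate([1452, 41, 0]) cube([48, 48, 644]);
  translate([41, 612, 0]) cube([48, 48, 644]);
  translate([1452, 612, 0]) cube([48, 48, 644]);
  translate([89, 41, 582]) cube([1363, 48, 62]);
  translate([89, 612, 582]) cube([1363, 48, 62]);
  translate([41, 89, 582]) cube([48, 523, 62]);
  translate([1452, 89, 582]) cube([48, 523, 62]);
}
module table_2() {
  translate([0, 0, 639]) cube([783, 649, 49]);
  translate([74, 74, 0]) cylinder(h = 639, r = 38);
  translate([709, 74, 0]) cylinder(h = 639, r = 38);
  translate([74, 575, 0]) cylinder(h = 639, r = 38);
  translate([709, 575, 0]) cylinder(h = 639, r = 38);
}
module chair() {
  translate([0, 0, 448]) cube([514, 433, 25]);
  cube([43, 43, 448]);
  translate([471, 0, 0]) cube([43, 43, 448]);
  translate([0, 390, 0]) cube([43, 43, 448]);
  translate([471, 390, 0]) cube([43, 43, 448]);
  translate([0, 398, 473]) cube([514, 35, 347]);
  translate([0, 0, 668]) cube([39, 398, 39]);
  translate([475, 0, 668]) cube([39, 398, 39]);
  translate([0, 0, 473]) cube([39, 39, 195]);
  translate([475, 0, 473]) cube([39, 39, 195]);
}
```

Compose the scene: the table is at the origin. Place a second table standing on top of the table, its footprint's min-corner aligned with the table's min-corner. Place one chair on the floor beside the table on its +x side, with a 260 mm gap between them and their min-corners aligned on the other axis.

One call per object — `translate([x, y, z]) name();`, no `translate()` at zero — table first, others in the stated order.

table();
translate([0, 0, 682]) table_2();
translate([1801, 0, 0]) chair();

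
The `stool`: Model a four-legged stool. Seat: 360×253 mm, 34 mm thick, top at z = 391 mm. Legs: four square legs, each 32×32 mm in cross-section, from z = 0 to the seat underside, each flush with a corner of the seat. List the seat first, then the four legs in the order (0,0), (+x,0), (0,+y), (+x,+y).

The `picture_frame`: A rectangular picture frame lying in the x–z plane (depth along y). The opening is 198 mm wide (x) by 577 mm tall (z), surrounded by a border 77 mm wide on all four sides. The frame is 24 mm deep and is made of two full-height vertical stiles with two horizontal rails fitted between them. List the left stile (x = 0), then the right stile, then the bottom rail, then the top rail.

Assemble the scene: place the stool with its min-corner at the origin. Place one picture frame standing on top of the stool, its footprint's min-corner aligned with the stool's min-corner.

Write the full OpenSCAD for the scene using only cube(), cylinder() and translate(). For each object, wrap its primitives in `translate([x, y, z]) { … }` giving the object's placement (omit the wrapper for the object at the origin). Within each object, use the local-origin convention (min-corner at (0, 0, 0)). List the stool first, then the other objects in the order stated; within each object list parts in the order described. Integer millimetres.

translate([0, 0, 357]) cube([360, 253, 34]);
cube([32, 32, 357]);
translate([328, 0, 0]) cube([32, 32, 357]);
translate([0, 221, 0]) cube([32, 32, 357]);
translate([328, 221, 0]) cube([32, 32, 357]);
translate([0, 0, 391]) {
  cube([77, 24, 731]);
  translate([275, 0, 0]) cube([77, 24, 731]);
  translate([77, 0, 0]) cube([198, 24, 77]);
  translate([77, 0, 654]) cube([198, 24, 77]);
}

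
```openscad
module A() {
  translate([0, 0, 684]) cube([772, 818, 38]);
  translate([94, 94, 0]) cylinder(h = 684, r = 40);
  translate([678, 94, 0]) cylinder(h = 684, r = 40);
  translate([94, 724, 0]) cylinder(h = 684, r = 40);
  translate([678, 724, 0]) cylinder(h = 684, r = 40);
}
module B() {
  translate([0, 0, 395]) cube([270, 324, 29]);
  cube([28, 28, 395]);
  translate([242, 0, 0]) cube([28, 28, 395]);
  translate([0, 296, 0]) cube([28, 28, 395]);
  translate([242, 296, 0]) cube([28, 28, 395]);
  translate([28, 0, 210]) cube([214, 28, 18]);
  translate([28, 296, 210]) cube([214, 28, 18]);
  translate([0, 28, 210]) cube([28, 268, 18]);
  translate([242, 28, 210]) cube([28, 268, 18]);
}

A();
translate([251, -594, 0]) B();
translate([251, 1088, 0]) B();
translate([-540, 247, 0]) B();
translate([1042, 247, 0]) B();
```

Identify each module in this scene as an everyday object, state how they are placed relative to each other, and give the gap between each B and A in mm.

A is a table. B is a stool. Four stools sit around the table at the −y, +y, −x, +x sides. The gap between each stool and the table is 270 mm.

Each stool's nearest face is 270 mm from the table's bounding box.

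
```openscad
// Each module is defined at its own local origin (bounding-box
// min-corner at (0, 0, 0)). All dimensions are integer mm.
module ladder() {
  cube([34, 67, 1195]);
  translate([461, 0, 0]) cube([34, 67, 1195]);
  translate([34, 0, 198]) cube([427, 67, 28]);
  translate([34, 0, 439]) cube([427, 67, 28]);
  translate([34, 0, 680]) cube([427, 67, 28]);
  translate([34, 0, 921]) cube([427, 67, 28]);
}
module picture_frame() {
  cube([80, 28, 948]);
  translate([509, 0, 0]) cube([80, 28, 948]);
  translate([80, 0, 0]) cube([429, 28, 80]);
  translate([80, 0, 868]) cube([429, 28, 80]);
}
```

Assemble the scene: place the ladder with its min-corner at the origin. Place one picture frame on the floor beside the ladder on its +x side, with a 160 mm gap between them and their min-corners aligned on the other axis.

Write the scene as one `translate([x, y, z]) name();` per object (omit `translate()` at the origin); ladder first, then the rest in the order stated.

ladder();
translate([655, 0, 0]) picture_frame();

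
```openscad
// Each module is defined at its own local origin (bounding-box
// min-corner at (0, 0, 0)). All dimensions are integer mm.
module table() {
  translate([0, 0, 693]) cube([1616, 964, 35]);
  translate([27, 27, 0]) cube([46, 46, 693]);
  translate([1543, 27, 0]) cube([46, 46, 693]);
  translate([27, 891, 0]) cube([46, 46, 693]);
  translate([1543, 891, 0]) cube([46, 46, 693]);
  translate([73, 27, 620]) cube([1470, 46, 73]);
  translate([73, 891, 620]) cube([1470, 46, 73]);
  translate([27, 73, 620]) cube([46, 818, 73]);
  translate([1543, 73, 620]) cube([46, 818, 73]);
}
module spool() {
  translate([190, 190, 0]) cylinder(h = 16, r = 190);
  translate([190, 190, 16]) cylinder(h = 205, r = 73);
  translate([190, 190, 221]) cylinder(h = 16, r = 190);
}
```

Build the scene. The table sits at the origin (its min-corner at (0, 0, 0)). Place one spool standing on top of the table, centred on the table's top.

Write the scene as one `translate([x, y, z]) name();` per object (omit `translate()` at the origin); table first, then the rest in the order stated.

table();
translate([618, 292, 728]) spool();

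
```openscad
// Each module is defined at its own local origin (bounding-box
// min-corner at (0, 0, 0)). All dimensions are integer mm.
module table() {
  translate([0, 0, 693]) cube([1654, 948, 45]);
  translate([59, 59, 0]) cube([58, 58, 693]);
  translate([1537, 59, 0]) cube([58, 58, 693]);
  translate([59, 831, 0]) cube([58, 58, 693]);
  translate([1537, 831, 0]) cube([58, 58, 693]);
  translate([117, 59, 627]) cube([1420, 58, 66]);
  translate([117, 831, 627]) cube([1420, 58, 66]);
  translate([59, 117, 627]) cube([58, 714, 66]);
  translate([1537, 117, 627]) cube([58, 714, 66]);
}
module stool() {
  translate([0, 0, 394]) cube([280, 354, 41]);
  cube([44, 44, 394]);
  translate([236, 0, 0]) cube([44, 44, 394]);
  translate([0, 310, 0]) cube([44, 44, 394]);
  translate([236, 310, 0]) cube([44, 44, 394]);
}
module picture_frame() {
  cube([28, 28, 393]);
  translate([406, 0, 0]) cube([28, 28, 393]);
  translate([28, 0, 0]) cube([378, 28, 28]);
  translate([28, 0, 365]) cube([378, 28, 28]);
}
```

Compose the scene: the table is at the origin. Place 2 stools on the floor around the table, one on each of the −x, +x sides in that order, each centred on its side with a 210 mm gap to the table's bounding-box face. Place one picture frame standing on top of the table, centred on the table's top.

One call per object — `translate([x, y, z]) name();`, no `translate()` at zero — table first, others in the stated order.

table();
translate([-490, 297, 0]) stool();
translate([1864, 297, 0]) stool();
translate([610, 460, 738]) picture_frame();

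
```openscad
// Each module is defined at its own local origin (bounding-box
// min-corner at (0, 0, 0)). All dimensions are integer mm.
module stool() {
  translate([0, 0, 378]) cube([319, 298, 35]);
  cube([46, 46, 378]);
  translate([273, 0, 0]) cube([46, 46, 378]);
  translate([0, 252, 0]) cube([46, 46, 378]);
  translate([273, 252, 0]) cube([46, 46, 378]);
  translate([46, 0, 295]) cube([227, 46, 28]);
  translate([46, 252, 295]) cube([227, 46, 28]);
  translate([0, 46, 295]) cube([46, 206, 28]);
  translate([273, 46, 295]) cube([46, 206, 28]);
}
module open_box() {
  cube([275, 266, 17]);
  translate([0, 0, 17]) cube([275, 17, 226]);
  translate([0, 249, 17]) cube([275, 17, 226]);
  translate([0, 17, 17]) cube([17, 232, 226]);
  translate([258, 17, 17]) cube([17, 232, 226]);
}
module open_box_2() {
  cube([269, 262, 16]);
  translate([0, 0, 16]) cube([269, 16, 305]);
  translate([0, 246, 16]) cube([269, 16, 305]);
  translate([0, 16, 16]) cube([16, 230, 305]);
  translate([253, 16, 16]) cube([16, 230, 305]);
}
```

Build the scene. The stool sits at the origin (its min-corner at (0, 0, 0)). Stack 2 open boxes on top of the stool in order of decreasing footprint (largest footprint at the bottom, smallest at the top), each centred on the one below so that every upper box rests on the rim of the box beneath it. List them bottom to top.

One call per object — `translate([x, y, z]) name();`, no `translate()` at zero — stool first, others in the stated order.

stool();
translate([22, 16, 413]) open_box();
translate([25, 18, 656]) open_box_2();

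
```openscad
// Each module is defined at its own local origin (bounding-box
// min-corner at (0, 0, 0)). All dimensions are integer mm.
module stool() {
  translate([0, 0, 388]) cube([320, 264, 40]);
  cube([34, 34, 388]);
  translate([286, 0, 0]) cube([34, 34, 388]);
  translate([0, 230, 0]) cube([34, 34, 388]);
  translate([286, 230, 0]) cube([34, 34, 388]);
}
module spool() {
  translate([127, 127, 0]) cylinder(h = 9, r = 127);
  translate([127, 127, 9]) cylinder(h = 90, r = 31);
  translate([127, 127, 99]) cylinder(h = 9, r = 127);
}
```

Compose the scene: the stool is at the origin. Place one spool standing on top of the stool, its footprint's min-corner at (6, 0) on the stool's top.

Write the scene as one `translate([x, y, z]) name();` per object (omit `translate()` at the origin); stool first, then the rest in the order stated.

stool();
translate([6, 0, 428]) spool();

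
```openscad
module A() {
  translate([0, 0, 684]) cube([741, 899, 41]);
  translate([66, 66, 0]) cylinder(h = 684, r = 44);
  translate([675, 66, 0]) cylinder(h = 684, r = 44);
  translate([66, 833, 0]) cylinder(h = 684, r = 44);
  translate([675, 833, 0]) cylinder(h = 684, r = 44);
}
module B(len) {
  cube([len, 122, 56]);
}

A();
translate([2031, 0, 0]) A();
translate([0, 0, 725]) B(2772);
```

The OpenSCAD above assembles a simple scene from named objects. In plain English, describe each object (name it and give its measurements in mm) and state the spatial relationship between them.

A is a rectangular dining table. The top is 741×899×41 mm with its upper surface at z = 725 mm. It stands on four round legs of 88 mm diameter, each leg's bounding box inset 22 mm from the nearest pair of top edges, running from the floor to the underside of the top.

B is a rectangular beam 2772 mm long (x), 122 mm deep (y), 56 mm thick (z).

The beam spans the tops of two tables placed 1290 mm apart, resting at z = 725 mm.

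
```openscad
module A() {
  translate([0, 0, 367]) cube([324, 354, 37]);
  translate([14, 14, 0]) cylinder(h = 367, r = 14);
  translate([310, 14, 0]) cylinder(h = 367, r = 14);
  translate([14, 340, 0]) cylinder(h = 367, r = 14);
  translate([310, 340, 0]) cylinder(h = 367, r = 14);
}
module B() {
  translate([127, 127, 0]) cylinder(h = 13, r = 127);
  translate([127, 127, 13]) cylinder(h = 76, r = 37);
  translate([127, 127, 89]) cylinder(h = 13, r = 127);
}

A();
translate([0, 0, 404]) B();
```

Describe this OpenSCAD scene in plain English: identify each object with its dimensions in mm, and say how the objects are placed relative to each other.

A is a four-legged stool. The seat is 324×354 mm, 37 mm thick, top at z = 404 mm. It stands on four round legs, each 28 mm in diameter, from z = 0 to the seat underside, each leg's axis is inset half a diameter from the nearest pair of seat edges (so the leg's bounding box is flush with the corner).

B is a spool: two coaxial disc flanges of radius 127 mm and thickness 13 mm, joined by a core cylinder of radius 37 mm and height 76 mm. The lower flange rests on z = 0 and the three cylinders share a vertical axis.

The spool is on top of the stool.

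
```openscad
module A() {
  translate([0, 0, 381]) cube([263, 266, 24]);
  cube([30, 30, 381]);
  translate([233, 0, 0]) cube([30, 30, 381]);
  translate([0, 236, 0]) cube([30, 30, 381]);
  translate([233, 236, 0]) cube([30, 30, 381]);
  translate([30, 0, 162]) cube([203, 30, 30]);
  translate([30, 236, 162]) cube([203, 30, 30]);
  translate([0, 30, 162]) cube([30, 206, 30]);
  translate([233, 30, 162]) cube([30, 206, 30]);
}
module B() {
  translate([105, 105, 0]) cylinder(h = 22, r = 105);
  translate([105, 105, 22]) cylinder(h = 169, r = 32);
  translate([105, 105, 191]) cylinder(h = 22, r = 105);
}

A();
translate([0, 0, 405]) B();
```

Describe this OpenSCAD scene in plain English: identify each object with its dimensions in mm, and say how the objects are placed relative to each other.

A is a four-legged stool. The seat is a 263×266×24 mm slab whose top surface is at z = 405 mm; four square legs, each 30×30 mm in cross-section, run from the floor (z = 0) to the underside of the seat, each flush with a corner of the seat. Four stretchers, 30 mm wide and 30 mm tall, connect adjacent legs with their undersides at z = 162 mm, each running between the inner faces of the legs it joins and aligned with the legs' outer faces on the other axis.

B is a spool: two coaxial disc flanges of radius 105 mm and thickness 22 mm, joined by a core cylinder of radius 32 mm and height 169 mm. The lower flange rests on z = 0 and the three cylinders share a vertical axis.

The spool is on top of the stool.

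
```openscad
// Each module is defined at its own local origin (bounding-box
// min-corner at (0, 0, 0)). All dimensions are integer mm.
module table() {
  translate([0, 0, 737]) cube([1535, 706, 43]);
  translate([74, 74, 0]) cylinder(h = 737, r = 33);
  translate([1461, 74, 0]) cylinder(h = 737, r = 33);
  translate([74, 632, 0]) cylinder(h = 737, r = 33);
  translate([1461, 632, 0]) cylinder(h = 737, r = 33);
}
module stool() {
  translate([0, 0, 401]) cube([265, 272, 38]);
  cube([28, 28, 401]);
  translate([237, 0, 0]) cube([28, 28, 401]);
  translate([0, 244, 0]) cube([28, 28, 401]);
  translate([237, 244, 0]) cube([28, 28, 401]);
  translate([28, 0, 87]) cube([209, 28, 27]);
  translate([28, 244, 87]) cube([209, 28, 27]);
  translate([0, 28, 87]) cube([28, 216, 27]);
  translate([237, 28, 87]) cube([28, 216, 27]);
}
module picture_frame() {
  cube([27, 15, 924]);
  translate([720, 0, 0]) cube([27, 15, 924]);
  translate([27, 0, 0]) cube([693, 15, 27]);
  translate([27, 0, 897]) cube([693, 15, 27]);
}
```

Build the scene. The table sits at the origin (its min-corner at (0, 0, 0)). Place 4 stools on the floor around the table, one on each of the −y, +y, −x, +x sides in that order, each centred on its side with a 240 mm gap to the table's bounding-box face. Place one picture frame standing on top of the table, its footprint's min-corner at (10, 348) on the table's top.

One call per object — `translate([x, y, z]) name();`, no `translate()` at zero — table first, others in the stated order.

table();
translate([635, -512, 0]) stool();
translate([635, 946, 0]) stool();
translate([-505, 217, 0]) stool();
translate([1775, 217, 0]) stool();
translate([10, 348, 780]) picture_frame();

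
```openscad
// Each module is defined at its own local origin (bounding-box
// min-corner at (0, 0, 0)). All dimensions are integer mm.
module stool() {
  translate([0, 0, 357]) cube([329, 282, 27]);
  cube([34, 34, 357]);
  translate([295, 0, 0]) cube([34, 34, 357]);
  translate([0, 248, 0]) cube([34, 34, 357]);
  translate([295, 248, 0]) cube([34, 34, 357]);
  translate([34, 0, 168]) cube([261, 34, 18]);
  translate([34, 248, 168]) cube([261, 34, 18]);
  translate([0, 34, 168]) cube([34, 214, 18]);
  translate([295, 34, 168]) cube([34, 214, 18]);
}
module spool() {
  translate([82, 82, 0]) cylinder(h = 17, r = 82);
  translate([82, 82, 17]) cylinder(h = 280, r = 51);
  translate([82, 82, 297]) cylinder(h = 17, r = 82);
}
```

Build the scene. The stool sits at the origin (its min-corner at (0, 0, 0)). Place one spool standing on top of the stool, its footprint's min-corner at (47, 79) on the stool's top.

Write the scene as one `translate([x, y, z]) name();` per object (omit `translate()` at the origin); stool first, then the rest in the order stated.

stool();
translate([47, 79, 384]) spool();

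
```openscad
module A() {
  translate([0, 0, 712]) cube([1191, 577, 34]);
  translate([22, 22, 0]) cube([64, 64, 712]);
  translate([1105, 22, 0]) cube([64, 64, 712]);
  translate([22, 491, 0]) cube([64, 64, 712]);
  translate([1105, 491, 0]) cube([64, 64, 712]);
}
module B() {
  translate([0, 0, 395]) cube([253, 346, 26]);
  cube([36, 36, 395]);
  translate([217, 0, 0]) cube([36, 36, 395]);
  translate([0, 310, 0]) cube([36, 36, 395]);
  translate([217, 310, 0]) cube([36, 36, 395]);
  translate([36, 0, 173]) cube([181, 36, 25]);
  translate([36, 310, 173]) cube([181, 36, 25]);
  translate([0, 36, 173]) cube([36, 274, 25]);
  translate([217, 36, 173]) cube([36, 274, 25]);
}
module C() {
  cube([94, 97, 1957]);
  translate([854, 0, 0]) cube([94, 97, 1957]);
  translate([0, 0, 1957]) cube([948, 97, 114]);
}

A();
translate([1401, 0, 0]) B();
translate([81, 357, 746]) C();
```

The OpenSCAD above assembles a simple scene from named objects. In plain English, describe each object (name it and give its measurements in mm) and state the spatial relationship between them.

A is a rectangular dining table. The top is 1191×577×34 mm with its upper surface at z = 746 mm. It stands on four 64×64 mm square legs, each inset 22 mm from the nearest pair of top edges, running from the floor to the underside of the top.

B is a four-legged stool. The seat is a 253×346×26 mm slab whose top surface is at z = 421 mm; four square legs, each 36×36 mm in cross-section, run from the floor (z = 0) to the underside of the seat, each flush with a corner of the seat. Four stretchers, 36 mm wide and 25 mm tall, connect adjacent legs with their undersides at z = 173 mm, each running between the inner faces of the legs it joins and aligned with the legs' outer faces on the other axis.

C is a rectangular door frame: two vertical jambs of 94×97 mm section, 1957 mm tall, with a clear opening 760 mm wide between their inner faces. A header 114 mm tall and 97 mm deep lies on top of the jambs and spans the full outside width.

The stool is on the floor beside the table on its +x side. The door frame is on top of the table.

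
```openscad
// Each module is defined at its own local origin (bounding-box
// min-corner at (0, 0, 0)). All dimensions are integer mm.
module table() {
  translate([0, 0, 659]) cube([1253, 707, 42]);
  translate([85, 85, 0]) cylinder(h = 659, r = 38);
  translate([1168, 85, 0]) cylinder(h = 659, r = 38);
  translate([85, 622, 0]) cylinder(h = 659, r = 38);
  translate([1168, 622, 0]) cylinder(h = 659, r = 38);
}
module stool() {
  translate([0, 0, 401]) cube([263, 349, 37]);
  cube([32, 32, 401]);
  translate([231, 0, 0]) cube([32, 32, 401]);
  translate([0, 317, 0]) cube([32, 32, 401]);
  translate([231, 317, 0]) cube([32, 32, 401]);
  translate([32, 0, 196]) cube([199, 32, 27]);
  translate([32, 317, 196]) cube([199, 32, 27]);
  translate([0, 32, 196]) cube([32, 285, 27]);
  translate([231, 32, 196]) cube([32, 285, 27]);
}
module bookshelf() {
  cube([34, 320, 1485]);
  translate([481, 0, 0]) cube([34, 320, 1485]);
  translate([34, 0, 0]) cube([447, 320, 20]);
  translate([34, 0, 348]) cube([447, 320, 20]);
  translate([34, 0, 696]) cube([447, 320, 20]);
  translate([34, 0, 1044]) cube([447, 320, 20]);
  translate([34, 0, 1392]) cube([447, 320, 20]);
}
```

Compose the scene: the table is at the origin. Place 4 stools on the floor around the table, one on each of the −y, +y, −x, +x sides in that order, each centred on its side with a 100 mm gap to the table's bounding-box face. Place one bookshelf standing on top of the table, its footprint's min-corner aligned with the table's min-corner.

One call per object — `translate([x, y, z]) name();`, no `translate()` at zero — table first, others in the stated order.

table();
translate([495, -449, 0]) stool();
translate([495, 807, 0]) stool();
translate([-363, 179, 0]) stool();
translate([1353, 179, 0]) stool();
translate([0, 0, 701]) bookshelf();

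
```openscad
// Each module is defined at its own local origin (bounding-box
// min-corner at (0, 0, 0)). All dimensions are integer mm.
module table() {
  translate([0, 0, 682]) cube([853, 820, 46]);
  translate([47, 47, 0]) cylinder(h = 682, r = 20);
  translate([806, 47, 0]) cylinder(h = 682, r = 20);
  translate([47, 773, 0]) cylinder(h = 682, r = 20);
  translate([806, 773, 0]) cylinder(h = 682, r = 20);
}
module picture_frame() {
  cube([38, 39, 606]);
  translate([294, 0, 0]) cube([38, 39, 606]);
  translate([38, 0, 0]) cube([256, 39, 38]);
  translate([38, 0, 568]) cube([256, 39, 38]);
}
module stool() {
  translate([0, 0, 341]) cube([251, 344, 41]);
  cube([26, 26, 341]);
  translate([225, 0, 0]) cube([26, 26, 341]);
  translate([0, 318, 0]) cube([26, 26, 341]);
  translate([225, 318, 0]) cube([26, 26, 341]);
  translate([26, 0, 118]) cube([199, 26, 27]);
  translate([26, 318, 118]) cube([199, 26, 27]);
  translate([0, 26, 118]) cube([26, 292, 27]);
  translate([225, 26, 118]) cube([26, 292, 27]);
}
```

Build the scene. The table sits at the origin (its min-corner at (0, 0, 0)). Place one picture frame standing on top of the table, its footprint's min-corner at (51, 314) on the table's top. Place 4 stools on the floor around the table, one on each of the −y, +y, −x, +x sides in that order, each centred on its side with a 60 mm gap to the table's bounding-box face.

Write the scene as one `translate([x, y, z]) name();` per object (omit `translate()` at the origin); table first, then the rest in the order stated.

table();
translate([51, 314, 728]) picture_frame();
translate([301, -404, 0]) stool();
translate([301, 880, 0]) stool();
translate([-311, 238, 0]) stool();
translate([913, 238, 0]) stool();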